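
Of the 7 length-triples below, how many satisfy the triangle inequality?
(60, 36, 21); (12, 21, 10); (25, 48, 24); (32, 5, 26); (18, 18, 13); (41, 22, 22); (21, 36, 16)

(21,36,60): 21+36 ≤ 60 → not valid
(10,12,21): 10+12 > 21 → valid
(24,25,48): 24+25 > 48 → valid
(5,26,32): 5+26 ≤ 32 → not valid
(13,18,18): 13+18 > 18 → valid
(22,22,41): 22+22 > 41 → valid
(16,21,36): 16+21 > 36 → valid
5 of the 7 triples form a triangle.

5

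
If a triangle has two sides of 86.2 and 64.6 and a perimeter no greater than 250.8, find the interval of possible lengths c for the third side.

Triangle inequality alone gives 21.6 < c < 150.8.
The perimeter condition gives c ≤ 250.8 − 86.2 − 64.6 = 100.0.
Intersecting the two: 21.6 < c ≤ 100.0.

21.6 < c ≤ 100.0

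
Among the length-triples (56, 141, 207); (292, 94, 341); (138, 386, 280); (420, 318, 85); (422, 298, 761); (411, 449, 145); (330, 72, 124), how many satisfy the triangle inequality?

(56,141,207): 56+141 ≤ 207 → not valid
(94,292,341): 94+292 > 341 → valid
(138,280,386): 138+280 > 386 → valid
(85,318,420): 85+318 ≤ 420 → not valid
(298,422,761): 298+422 ≤ 761 → not valid
(145,411,449): 145+411 > 449 → valid
(72,124,330): 72+124 ≤ 330 → not valid
3 of the 7 triples form a triangle.

3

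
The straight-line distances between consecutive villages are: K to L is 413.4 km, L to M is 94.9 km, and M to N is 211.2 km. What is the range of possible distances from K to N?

The maximum is all hops collinear in one direction: 413.4 + 94.9 + 211.2 = 719.5.
The longest hop is 413.4; the others sum to 306.1. Folding the others back against it leaves at least 413.4 − 306.1 = 107.3.

107.3 ≤ KN ≤ 719.5 km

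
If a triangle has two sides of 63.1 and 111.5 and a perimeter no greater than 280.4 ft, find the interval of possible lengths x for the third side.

48.4 < x ≤ 105.8

Triangle inequality alone gives 48.4 < x < 174.6.
The perimeter condition gives x ≤ 280.4 − 63.1 − 111.5 = 105.8.
Intersecting the two: 48.4 < x ≤ 105.8.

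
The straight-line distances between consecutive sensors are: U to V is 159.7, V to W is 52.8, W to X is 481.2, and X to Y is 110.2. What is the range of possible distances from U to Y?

158.5 ≤ UY ≤ 803.9

The maximum is all hops collinear in one direction: 159.7 + 52.8 + 481.2 + 110.2 = 803.9.
The longest hop is 481.2; the others sum to 322.7. Folding the others back against it leaves at least 481.2 − 322.7 = 158.5.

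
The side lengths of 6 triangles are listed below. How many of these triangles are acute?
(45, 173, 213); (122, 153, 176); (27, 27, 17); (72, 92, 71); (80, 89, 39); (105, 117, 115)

(45,173,213): 45²+173² = 31954 < 45369 = 213² → obtuse
(122,153,176): 122²+153² = 38293 > 30976 = 176² → acute
(27,27,17): 17²+27² = 1018 > 729 = 27² → acute
(72,92,71): 71²+72² = 10225 > 8464 = 92² → acute
(80,89,39): 39²+80² = 7921 = 89² → right
(105,117,115): 105²+115² = 24250 > 13689 = 117² → acute
4 of the 6 are acute.

4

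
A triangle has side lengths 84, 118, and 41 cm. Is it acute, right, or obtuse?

obtuse

Compare the square of the longest side to the sum of squares of the other two: 41² + 84² = 8737 < 13924 = 118².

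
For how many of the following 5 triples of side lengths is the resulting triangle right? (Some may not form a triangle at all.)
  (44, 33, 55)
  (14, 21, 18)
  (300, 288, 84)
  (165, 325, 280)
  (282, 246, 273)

(44,33,55): 33²+44² = 3025 = 55² → right
(14,21,18): 14²+18² = 520 > 441 = 21² → acute
(300,288,84): 84²+288² = 90000 = 300² → right
(165,325,280): 165²+280² = 105625 = 325² → right
(282,246,273): 246²+273² = 135045 > 79524 = 282² → acute
3 of the 5 are right.

3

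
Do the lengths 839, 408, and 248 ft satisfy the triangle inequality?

The longest side is 839, but the other two sum to only 656.
656 < 839, so the triangle inequality fails.

No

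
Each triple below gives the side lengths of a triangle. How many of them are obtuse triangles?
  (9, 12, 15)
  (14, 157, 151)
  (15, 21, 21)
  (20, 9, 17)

(9,12,15): 9²+12² = 225 = 15² → right
(14,157,151): 14²+151² = 22997 < 24649 = 157² → obtuse
(15,21,21): 15²+21² = 666 > 441 = 21² → acute
(20,9,17): 9²+17² = 370 < 400 = 20² → obtuse
2 of the 4 are obtuse.

2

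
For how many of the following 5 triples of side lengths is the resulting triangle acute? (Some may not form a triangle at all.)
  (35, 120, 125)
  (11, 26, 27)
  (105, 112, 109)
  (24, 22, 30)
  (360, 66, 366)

3

(35,120,125): 35²+120² = 15625 = 125² → right
(11,26,27): 11²+26² = 797 > 729 = 27² → acute
(105,112,109): 105²+109² = 22906 > 12544 = 112² → acute
(24,22,30): 22²+24² = 1060 > 900 = 30² → acute
(360,66,366): 66²+360² = 133956 = 366² → right
3 of the 5 are acute.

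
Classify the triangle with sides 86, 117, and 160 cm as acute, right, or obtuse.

Compare the square of the longest side to the sum of squares of the other two: 86² + 117² = 21085 < 25600 = 160².

obtuse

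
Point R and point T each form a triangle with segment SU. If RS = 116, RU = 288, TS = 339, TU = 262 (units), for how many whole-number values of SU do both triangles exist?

From triangle RSU: 172 < SU < 404.
From triangle TSU: 77 < SU < 601.
Intersection: 172 < SU < 404, so integers 173 through 403: 231 values.

231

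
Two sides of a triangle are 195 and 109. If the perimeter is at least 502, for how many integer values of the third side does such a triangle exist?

106

Triangle inequality: 86 < x < 304. Perimeter ≥ 502 gives x ≥ 502 − 195 − 109 = 198.
So 198 ≤ x < 304; integers 198 through 303: 106 values.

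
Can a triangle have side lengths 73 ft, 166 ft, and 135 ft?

Yes

The longest side is 166, and the other two sum to 208.
Since 208 > 166, the triangle inequality holds.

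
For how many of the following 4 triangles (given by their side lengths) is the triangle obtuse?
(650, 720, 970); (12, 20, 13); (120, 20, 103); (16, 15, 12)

2

(650,720,970): 650²+720² = 940900 = 970² → right
(12,20,13): 12²+13² = 313 < 400 = 20² → obtuse
(120,20,103): 20²+103² = 11009 < 14400 = 120² → obtuse
(16,15,12): 12²+15² = 369 > 256 = 16² → acute
2 of the 4 are obtuse.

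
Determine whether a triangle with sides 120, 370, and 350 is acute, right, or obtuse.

right

Compare the square of the longest side to the sum of squares of the other two: 120² + 350² = 136900 = 370².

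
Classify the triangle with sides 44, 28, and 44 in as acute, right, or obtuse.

Compare the square of the longest side to the sum of squares of the other two: 28² + 44² = 2720 > 1936 = 44².

acute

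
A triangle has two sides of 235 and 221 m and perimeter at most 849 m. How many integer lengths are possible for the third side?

379

Triangle inequality: 14 < x < 456. Perimeter ≤ 849 gives x ≤ 849 − 235 − 221 = 393.
So 14 < x ≤ 393; integers 15 through 393: 379 values.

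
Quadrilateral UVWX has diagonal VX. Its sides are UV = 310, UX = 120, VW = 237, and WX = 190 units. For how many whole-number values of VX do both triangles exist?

236

From triangle UVX: 190 < VX < 430.
From triangle WVX: 47 < VX < 427.
Intersection: 190 < VX < 427, so integers 191 through 426: 236 values.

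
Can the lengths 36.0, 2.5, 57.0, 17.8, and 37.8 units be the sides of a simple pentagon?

A pentagon exists iff every side is shorter than the sum of the others — equivalently, the longest side is less than the sum of the rest.
Longest side 57.0 < 94.1 (sum of the remaining 4), so yes.

Yes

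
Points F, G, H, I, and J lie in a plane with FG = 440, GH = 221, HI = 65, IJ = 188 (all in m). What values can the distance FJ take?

The maximum is all hops collinear in one direction: 440 + 221 + 65 + 188 = 914.
The longest hop is 440; the others sum to 474. Since 440 ≤ 474, the path can fold back on itself completely, so the minimum distance is 0.

0 ≤ FJ ≤ 914 m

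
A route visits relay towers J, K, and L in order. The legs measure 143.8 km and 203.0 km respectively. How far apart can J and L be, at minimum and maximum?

59.2 ≤ JL ≤ 346.8 km

By the triangle inequality, |143.8 − 203.0| ≤ JL ≤ 143.8 + 203.0.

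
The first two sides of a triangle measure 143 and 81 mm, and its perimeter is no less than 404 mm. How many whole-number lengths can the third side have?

Triangle inequality: 62 < x < 224. Perimeter ≥ 404 gives x ≥ 404 − 143 − 81 = 180.
So 180 ≤ x < 224; integers 180 through 223: 44 values.

44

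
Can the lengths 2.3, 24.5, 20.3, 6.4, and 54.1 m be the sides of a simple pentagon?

No

For a pentagon, each side must be shorter than the sum of the others.
Here the longest side is 54.1, but the remaining 4 sides sum to only 53.5.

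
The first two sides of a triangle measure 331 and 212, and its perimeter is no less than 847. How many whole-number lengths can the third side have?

239

Triangle inequality: 119 < x < 543. Perimeter ≥ 847 gives x ≥ 847 − 331 − 212 = 304.
So 304 ≤ x < 543; integers 304 through 542: 239 values.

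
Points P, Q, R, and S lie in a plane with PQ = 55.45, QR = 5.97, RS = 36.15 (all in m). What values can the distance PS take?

The maximum is all hops collinear in one direction: 55.45 + 5.97 + 36.15 = 97.57.
The longest hop is 55.45; the others sum to 42.12. Folding the others back against it leaves at least 55.45 − 42.12 = 13.33.

13.33 ≤ PS ≤ 97.57 m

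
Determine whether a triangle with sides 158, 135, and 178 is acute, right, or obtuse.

acute

Compare the square of the longest side to the sum of squares of the other two: 135² + 158² = 43189 > 31684 = 178².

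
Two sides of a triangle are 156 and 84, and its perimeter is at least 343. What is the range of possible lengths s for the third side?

Triangle inequality alone gives 72 < s < 240.
The perimeter condition gives s ≥ 343 − 156 − 84 = 103.
Intersecting the two: 103 ≤ s < 240.

103 ≤ s < 240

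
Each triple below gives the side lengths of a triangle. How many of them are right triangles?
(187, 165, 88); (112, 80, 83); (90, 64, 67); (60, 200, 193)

1

(187,165,88): 88²+165² = 34969 = 187² → right
(112,80,83): 80²+83² = 13289 > 12544 = 112² → acute
(90,64,67): 64²+67² = 8585 > 8100 = 90² → acute
(60,200,193): 60²+193² = 40849 > 40000 = 200² → acute
1 of the 4 is right.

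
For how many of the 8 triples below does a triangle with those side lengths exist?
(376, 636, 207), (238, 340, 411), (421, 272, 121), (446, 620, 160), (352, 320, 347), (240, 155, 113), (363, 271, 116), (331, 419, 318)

5

(207,376,636): 207+376 ≤ 636 → not valid
(238,340,411): 238+340 > 411 → valid
(121,272,421): 121+272 ≤ 421 → not valid
(160,446,620): 160+446 ≤ 620 → not valid
(320,347,352): 320+347 > 352 → valid
(113,155,240): 113+155 > 240 → valid
(116,271,363): 116+271 > 363 → valid
(318,331,419): 318+331 > 419 → valid
5 of the 8 triples form a triangle.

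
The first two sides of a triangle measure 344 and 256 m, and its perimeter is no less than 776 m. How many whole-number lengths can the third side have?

Triangle inequality: 88 < x < 600. Perimeter ≥ 776 gives x ≥ 776 − 344 − 256 = 176.
So 176 ≤ x < 600; integers 176 through 599: 424 values.

424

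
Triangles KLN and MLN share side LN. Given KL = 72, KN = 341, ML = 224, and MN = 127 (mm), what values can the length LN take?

From triangle KLN: |72 − 341| < LN < 72 + 341, i.e. 269 < LN < 413.
From triangle MLN: 97 < LN < 351.
Both must hold, so LN lies in the intersection.

269 < LN < 351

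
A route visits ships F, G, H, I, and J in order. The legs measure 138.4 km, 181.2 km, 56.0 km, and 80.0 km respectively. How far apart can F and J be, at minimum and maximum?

The maximum is all hops collinear in one direction: 138.4 + 181.2 + 56.0 + 80.0 = 455.6.
The longest hop is 181.2; the others sum to 274.4. Since 181.2 ≤ 274.4, the path can fold back on itself completely, so the minimum distance is 0.

0 ≤ FJ ≤ 455.6 km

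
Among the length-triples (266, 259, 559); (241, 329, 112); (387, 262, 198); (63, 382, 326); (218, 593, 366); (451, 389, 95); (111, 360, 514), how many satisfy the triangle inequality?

4

(259,266,559): 259+266 ≤ 559 → not valid
(112,241,329): 112+241 > 329 → valid
(198,262,387): 198+262 > 387 → valid
(63,326,382): 63+326 > 382 → valid
(218,366,593): 218+366 ≤ 593 → not valid
(95,389,451): 95+389 > 451 → valid
(111,360,514): 111+360 ≤ 514 → not valid
4 of the 7 triples form a triangle.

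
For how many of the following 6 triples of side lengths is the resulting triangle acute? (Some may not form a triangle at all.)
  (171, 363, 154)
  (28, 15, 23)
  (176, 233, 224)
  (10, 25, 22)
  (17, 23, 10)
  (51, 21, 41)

(171,363,154): 154+171 ≤ 363, not a triangle
(28,15,23): 15²+23² = 754 < 784 = 28² → obtuse
(176,233,224): 176²+224² = 81152 > 54289 = 233² → acute
(10,25,22): 10²+22² = 584 < 625 = 25² → obtuse
(17,23,10): 10²+17² = 389 < 529 = 23² → obtuse
(51,21,41): 21²+41² = 2122 < 2601 = 51² → obtuse
1 of the 6 is acute.

1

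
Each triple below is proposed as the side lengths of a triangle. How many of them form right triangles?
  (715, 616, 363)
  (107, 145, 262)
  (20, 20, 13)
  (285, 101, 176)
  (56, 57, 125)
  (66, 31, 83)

1

(715,616,363): 363²+616² = 511225 = 715² → right
(107,145,262): 107+145 ≤ 262, not a triangle
(20,20,13): 13²+20² = 569 > 400 = 20² → acute
(285,101,176): 101+176 ≤ 285, not a triangle
(56,57,125): 56+57 ≤ 125, not a triangle
(66,31,83): 31²+66² = 5317 < 6889 = 83² → obtuse
1 of the 6 is right.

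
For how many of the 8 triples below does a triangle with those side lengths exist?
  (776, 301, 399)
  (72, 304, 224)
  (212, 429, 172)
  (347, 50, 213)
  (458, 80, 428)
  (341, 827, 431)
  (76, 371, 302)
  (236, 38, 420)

(301,399,776): 301+399 ≤ 776 → not valid
(72,224,304): 72+224 ≤ 304 → not valid
(172,212,429): 172+212 ≤ 429 → not valid
(50,213,347): 50+213 ≤ 347 → not valid
(80,428,458): 80+428 > 458 → valid
(341,431,827): 341+431 ≤ 827 → not valid
(76,302,371): 76+302 > 371 → valid
(38,236,420): 38+236 ≤ 420 → not valid
2 of the 8 triples form a triangle.

2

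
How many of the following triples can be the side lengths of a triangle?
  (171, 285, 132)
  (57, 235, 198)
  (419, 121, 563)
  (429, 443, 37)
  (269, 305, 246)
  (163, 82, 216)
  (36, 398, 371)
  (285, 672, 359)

6

(132,171,285): 132+171 > 285 → valid
(57,198,235): 57+198 > 235 → valid
(121,419,563): 121+419 ≤ 563 → not valid
(37,429,443): 37+429 > 443 → valid
(246,269,305): 246+269 > 305 → valid
(82,163,216): 82+163 > 216 → valid
(36,371,398): 36+371 > 398 → valid
(285,359,672): 285+359 ≤ 672 → not valid
6 of the 8 triples form a triangle.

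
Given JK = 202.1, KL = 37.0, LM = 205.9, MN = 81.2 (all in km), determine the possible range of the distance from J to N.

0 ≤ JN ≤ 526.2 km

The maximum is all hops collinear in one direction: 202.1 + 37.0 + 205.9 + 81.2 = 526.2.
The longest hop is 205.9; the others sum to 320.3. Since 205.9 ≤ 320.3, the path can fold back on itself completely, so the minimum distance is 0.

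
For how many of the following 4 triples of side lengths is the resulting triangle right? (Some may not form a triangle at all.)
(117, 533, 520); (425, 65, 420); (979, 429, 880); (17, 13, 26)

(117,533,520): 117²+520² = 284089 = 533² → right
(425,65,420): 65²+420² = 180625 = 425² → right
(979,429,880): 429²+880² = 958441 = 979² → right
(17,13,26): 13²+17² = 458 < 676 = 26² → obtuse
3 of the 4 are right.

3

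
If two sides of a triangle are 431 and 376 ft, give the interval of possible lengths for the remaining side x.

55 < x < 807 (ft)

By the triangle inequality, x must be less than 431 + 376 = 807 and greater than |431 − 376| = 55.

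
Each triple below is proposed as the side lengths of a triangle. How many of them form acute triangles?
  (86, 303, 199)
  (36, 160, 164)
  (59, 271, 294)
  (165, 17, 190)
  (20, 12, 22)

1

(86,303,199): 86+199 ≤ 303, not a triangle
(36,160,164): 36²+160² = 26896 = 164² → right
(59,271,294): 59²+271² = 76922 < 86436 = 294² → obtuse
(165,17,190): 17+165 ≤ 190, not a triangle
(20,12,22): 12²+20² = 544 > 484 = 22² → acute
1 of the 5 is acute.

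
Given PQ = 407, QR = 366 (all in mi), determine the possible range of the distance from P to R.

41 ≤ PR ≤ 773 mi

By the triangle inequality, |407 − 366| ≤ PR ≤ 407 + 366.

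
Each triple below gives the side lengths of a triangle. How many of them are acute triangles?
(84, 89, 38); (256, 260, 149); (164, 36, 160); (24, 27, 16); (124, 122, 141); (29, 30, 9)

5

(84,89,38): 38²+84² = 8500 > 7921 = 89² → acute
(256,260,149): 149²+256² = 87737 > 67600 = 260² → acute
(164,36,160): 36²+160² = 26896 = 164² → right
(24,27,16): 16²+24² = 832 > 729 = 27² → acute
(124,122,141): 122²+124² = 30260 > 19881 = 141² → acute
(29,30,9): 9²+29² = 922 > 900 = 30² → acute
5 of the 6 are acute.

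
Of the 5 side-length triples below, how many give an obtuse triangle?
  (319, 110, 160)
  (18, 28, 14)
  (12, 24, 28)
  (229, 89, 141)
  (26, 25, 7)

(319,110,160): 110+160 ≤ 319, not a triangle
(18,28,14): 14²+18² = 520 < 784 = 28² → obtuse
(12,24,28): 12²+24² = 720 < 784 = 28² → obtuse
(229,89,141): 89²+141² = 27802 < 52441 = 229² → obtuse
(26,25,7): 7²+25² = 674 < 676 = 26² → obtuse
4 of the 5 are obtuse.

4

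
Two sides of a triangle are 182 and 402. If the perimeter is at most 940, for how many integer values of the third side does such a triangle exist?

136

Triangle inequality: 220 < x < 584. Perimeter ≤ 940 gives x ≤ 940 − 182 − 402 = 356.
So 220 < x ≤ 356; integers 221 through 356: 136 values.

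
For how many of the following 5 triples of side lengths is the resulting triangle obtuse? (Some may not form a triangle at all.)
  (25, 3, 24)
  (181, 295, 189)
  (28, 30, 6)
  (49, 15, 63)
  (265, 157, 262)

4

(25,3,24): 3²+24² = 585 < 625 = 25² → obtuse
(181,295,189): 181²+189² = 68482 < 87025 = 295² → obtuse
(28,30,6): 6²+28² = 820 < 900 = 30² → obtuse
(49,15,63): 15²+49² = 2626 < 3969 = 63² → obtuse
(265,157,262): 157²+262² = 93293 > 70225 = 265² → acute
4 of the 5 are obtuse.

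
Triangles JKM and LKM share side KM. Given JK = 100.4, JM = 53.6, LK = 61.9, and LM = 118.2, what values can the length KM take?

56.3 < KM < 154.0

From triangle JKM: |100.4 − 53.6| < KM < 100.4 + 53.6, i.e. 46.8 < KM < 154.0.
From triangle LKM: 56.3 < KM < 180.1.
Both must hold, so KM lies in the intersection.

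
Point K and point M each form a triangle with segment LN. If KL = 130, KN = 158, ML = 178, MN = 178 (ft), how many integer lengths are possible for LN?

259

From triangle KLN: 28 < LN < 288.
From triangle MLN: 0 < LN < 356.
Intersection: 28 < LN < 288, so integers 29 through 287: 259 values.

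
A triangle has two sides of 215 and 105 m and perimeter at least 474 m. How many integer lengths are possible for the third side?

166

Triangle inequality: 110 < x < 320. Perimeter ≥ 474 gives x ≥ 474 − 215 − 105 = 154.
So 154 ≤ x < 320; integers 154 through 319: 166 values.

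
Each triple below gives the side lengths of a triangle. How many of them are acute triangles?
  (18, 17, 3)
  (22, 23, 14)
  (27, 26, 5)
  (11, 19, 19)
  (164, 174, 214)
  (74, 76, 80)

4

(18,17,3): 3²+17² = 298 < 324 = 18² → obtuse
(22,23,14): 14²+22² = 680 > 529 = 23² → acute
(27,26,5): 5²+26² = 701 < 729 = 27² → obtuse
(11,19,19): 11²+19² = 482 > 361 = 19² → acute
(164,174,214): 164²+174² = 57172 > 45796 = 214² → acute
(74,76,80): 74²+76² = 11252 > 6400 = 80² → acute
4 of the 6 are acute.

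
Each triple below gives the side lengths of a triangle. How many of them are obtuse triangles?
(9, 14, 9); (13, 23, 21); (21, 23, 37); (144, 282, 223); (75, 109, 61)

(9,14,9): 9²+9² = 162 < 196 = 14² → obtuse
(13,23,21): 13²+21² = 610 > 529 = 23² → acute
(21,23,37): 21²+23² = 970 < 1369 = 37² → obtuse
(144,282,223): 144²+223² = 70465 < 79524 = 282² → obtuse
(75,109,61): 61²+75² = 9346 < 11881 = 109² → obtuse
4 of the 5 are obtuse.

4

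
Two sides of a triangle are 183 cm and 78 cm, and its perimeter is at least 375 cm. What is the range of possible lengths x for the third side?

Triangle inequality alone gives 105 < x < 261.
The perimeter condition gives x ≥ 375 − 183 − 78 = 114.
Intersecting the two: 114 ≤ x < 261.

114 ≤ x < 261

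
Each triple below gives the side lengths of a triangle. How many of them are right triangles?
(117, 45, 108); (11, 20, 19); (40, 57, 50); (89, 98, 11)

(117,45,108): 45²+108² = 13689 = 117² → right
(11,20,19): 11²+19² = 482 > 400 = 20² → acute
(40,57,50): 40²+50² = 4100 > 3249 = 57² → acute
(89,98,11): 11²+89² = 8042 < 9604 = 98² → obtuse
1 of the 4 is right.

1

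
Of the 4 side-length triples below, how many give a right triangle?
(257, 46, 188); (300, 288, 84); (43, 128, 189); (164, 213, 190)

(257,46,188): 46+188 ≤ 257, not a triangle
(300,288,84): 84²+288² = 90000 = 300² → right
(43,128,189): 43+128 ≤ 189, not a triangle
(164,213,190): 164²+190² = 62996 > 45369 = 213² → acute
1 of the 4 is right.

1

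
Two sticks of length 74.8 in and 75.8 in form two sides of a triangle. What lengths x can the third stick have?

1.0 < x < 150.6 (in)

By the triangle inequality, x must be less than 74.8 + 75.8 = 150.6 and greater than |74.8 − 75.8| = 1.0.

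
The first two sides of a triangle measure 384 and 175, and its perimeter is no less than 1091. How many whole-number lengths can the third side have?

27

Triangle inequality: 209 < x < 559. Perimeter ≥ 1091 gives x ≥ 1091 − 384 − 175 = 532.
So 532 ≤ x < 559; integers 532 through 558: 27 values.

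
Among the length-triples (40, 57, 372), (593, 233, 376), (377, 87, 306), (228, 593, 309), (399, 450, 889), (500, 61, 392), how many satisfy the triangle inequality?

2

(40,57,372): 40+57 ≤ 372 → not valid
(233,376,593): 233+376 > 593 → valid
(87,306,377): 87+306 > 377 → valid
(228,309,593): 228+309 ≤ 593 → not valid
(399,450,889): 399+450 ≤ 889 → not valid
(61,392,500): 61+392 ≤ 500 → not valid
2 of the 6 triples form a triangle.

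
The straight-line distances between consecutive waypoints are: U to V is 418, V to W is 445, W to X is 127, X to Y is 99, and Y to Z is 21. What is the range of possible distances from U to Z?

0 ≤ UZ ≤ 1110

The maximum is all hops collinear in one direction: 418 + 445 + 127 + 99 + 21 = 1110.
The longest hop is 445; the others sum to 665. Since 445 ≤ 665, the path can fold back on itself completely, so the minimum distance is 0.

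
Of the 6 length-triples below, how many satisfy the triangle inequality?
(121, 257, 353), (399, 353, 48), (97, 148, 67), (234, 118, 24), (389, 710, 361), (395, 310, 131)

(121,257,353): 121+257 > 353 → valid
(48,353,399): 48+353 > 399 → valid
(67,97,148): 67+97 > 148 → valid
(24,118,234): 24+118 ≤ 234 → not valid
(361,389,710): 361+389 > 710 → valid
(131,310,395): 131+310 > 395 → valid
5 of the 6 triples form a triangle.

5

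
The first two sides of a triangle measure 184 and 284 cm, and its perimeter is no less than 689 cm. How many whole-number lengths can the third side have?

247

Triangle inequality: 100 < x < 468. Perimeter ≥ 689 gives x ≥ 689 − 184 − 284 = 221.
So 221 ≤ x < 468; integers 221 through 467: 247 values.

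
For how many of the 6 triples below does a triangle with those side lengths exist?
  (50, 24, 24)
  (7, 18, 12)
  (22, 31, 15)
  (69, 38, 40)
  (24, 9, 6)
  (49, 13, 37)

(24,24,50): 24+24 ≤ 50 → not valid
(7,12,18): 7+12 > 18 → valid
(15,22,31): 15+22 > 31 → valid
(38,40,69): 38+40 > 69 → valid
(6,9,24): 6+9 ≤ 24 → not valid
(13,37,49): 13+37 > 49 → valid
4 of the 6 triples form a triangle.

4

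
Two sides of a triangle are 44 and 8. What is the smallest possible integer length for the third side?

The third side must be strictly greater than |44 − 8| = 36.
The smallest integer above 36 is 37.

37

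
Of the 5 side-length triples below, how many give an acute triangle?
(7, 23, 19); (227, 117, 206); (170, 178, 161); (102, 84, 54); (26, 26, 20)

(7,23,19): 7²+19² = 410 < 529 = 23² → obtuse
(227,117,206): 117²+206² = 56125 > 51529 = 227² → acute
(170,178,161): 161²+170² = 54821 > 31684 = 178² → acute
(102,84,54): 54²+84² = 9972 < 10404 = 102² → obtuse
(26,26,20): 20²+26² = 1076 > 676 = 26² → acute
3 of the 5 are acute.

3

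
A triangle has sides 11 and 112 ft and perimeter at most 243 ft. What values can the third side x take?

Triangle inequality alone gives 101 < x < 123.
The perimeter condition gives x ≤ 243 − 11 − 112 = 120.
Intersecting the two: 101 < x ≤ 120.

101 < x ≤ 120 ft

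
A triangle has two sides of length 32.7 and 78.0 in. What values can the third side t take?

By the triangle inequality, t must be less than 32.7 + 78.0 = 110.7 and greater than |32.7 − 78.0| = 45.3.

45.3 < t < 110.7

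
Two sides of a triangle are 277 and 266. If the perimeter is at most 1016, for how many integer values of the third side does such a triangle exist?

Triangle inequality: 11 < x < 543. Perimeter ≤ 1016 gives x ≤ 1016 − 277 − 266 = 473.
So 11 < x ≤ 473; integers 12 through 473: 462 values.

462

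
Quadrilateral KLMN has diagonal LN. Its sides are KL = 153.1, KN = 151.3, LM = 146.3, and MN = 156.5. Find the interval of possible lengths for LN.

From triangle KLN: |153.1 − 151.3| < LN < 153.1 + 151.3, i.e. 1.8 < LN < 304.4.
From triangle MLN: 10.2 < LN < 302.8.
Both must hold, so LN lies in the intersection.

10.2 < LN < 302.8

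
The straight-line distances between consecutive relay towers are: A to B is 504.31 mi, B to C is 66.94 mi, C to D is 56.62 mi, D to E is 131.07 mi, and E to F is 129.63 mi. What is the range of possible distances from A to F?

120.05 ≤ AF ≤ 888.57 mi

The maximum is all hops collinear in one direction: 504.31 + 66.94 + 56.62 + 131.07 + 129.63 = 888.57.
The longest hop is 504.31; the others sum to 384.26. Folding the others back against it leaves at least 504.31 − 384.26 = 120.05.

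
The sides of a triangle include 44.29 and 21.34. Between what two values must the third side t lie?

22.95 < t < 65.63

By the triangle inequality, t must be less than 44.29 + 21.34 = 65.63 and greater than |44.29 − 21.34| = 22.95.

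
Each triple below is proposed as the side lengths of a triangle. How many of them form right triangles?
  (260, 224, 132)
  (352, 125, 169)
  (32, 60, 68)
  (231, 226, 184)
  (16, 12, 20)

3

(260,224,132): 132²+224² = 67600 = 260² → right
(352,125,169): 125+169 ≤ 352, not a triangle
(32,60,68): 32²+60² = 4624 = 68² → right
(231,226,184): 184²+226² = 84932 > 53361 = 231² → acute
(16,12,20): 12²+16² = 400 = 20² → right
3 of the 5 are right.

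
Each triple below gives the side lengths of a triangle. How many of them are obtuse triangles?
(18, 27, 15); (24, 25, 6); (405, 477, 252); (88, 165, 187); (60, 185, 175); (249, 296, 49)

(18,27,15): 15²+18² = 549 < 729 = 27² → obtuse
(24,25,6): 6²+24² = 612 < 625 = 25² → obtuse
(405,477,252): 252²+405² = 227529 = 477² → right
(88,165,187): 88²+165² = 34969 = 187² → right
(60,185,175): 60²+175² = 34225 = 185² → right
(249,296,49): 49²+249² = 64402 < 87616 = 296² → obtuse
3 of the 6 are obtuse.

3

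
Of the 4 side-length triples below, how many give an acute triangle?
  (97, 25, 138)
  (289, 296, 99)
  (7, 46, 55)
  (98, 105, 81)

(97,25,138): 25+97 ≤ 138, not a triangle
(289,296,99): 99²+289² = 93322 > 87616 = 296² → acute
(7,46,55): 7+46 ≤ 55, not a triangle
(98,105,81): 81²+98² = 16165 > 11025 = 105² → acute
2 of the 4 are acute.

2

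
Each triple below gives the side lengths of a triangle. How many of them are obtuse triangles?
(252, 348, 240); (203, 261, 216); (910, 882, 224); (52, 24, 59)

1

(252,348,240): 240²+252² = 121104 = 348² → right
(203,261,216): 203²+216² = 87865 > 68121 = 261² → acute
(910,882,224): 224²+882² = 828100 = 910² → right
(52,24,59): 24²+52² = 3280 < 3481 = 59² → obtuse
1 of the 4 is obtuse.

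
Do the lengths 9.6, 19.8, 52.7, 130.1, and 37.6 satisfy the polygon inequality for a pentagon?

No

For a pentagon, each side must be shorter than the sum of the others.
Here the longest side is 130.1, but the remaining 4 sides sum to only 119.7.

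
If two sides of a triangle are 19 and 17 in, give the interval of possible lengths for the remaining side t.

By the triangle inequality, t must be less than 19 + 17 = 36 and greater than |19 − 17| = 2.

2 < t < 36 (in)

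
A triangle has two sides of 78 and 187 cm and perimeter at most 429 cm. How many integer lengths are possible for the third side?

Triangle inequality: 109 < x < 265. Perimeter ≤ 429 gives x ≤ 429 − 78 − 187 = 164.
So 109 < x ≤ 164; integers 110 through 164: 55 values.

55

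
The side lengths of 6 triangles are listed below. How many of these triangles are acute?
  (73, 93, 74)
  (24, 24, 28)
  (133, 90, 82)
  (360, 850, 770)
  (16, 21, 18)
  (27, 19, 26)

(73,93,74): 73²+74² = 10805 > 8649 = 93² → acute
(24,24,28): 24²+24² = 1152 > 784 = 28² → acute
(133,90,82): 82²+90² = 14824 < 17689 = 133² → obtuse
(360,850,770): 360²+770² = 722500 = 850² → right
(16,21,18): 16²+18² = 580 > 441 = 21² → acute
(27,19,26): 19²+26² = 1037 > 729 = 27² → acute
4 of the 6 are acute.

4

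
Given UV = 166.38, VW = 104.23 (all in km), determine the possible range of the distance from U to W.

By the triangle inequality, |166.38 − 104.23| ≤ UW ≤ 166.38 + 104.23.

62.15 ≤ UW ≤ 270.61 km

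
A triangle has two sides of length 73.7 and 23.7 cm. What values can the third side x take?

By the triangle inequality, x must be less than 73.7 + 23.7 = 97.4 and greater than |73.7 − 23.7| = 50.0.

50.0 < x < 97.4 (cm)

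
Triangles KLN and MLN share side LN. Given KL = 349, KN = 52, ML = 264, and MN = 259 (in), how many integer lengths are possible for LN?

103

From triangle KLN: 297 < LN < 401.
From triangle MLN: 5 < LN < 523.
Intersection: 297 < LN < 401, so integers 298 through 400: 103 values.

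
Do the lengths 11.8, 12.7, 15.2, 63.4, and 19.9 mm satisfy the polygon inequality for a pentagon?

No

For a pentagon, each side must be shorter than the sum of the others.
Here the longest side is 63.4, but the remaining 4 sides sum to only 59.6.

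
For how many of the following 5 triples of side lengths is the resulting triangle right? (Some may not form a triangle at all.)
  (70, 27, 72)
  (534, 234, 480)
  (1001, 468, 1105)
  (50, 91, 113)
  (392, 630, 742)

3

(70,27,72): 27²+70² = 5629 > 5184 = 72² → acute
(534,234,480): 234²+480² = 285156 = 534² → right
(1001,468,1105): 468²+1001² = 1221025 = 1105² → right
(50,91,113): 50²+91² = 10781 < 12769 = 113² → obtuse
(392,630,742): 392²+630² = 550564 = 742² → right
3 of the 5 are right.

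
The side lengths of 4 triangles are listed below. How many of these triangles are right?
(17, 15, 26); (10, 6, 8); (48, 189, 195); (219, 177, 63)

2

(17,15,26): 15²+17² = 514 < 676 = 26² → obtuse
(10,6,8): 6²+8² = 100 = 10² → right
(48,189,195): 48²+189² = 38025 = 195² → right
(219,177,63): 63²+177² = 35298 < 47961 = 219² → obtuse
2 of the 4 are right.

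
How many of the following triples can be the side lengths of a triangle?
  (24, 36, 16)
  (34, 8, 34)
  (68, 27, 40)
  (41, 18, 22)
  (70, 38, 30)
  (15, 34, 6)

2

(16,24,36): 16+24 > 36 → valid
(8,34,34): 8+34 > 34 → valid
(27,40,68): 27+40 ≤ 68 → not valid
(18,22,41): 18+22 ≤ 41 → not valid
(30,38,70): 30+38 ≤ 70 → not valid
(6,15,34): 6+15 ≤ 34 → not valid
2 of the 6 triples form a triangle.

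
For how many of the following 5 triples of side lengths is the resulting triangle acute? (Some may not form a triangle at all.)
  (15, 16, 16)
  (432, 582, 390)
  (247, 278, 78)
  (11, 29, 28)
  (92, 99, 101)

3

(15,16,16): 15²+16² = 481 > 256 = 16² → acute
(432,582,390): 390²+432² = 338724 = 582² → right
(247,278,78): 78²+247² = 67093 < 77284 = 278² → obtuse
(11,29,28): 11²+28² = 905 > 841 = 29² → acute
(92,99,101): 92²+99² = 18265 > 10201 = 101² → acute
3 of the 5 are acute.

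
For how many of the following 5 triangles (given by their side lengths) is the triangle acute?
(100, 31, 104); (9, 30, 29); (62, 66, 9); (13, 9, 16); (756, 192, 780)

2

(100,31,104): 31²+100² = 10961 > 10816 = 104² → acute
(9,30,29): 9²+29² = 922 > 900 = 30² → acute
(62,66,9): 9²+62² = 3925 < 4356 = 66² → obtuse
(13,9,16): 9²+13² = 250 < 256 = 16² → obtuse
(756,192,780): 192²+756² = 608400 = 780² → right
2 of the 5 are acute.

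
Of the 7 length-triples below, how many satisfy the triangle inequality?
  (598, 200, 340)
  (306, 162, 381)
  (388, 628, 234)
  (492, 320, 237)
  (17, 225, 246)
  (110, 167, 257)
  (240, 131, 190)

(200,340,598): 200+340 ≤ 598 → not valid
(162,306,381): 162+306 > 381 → valid
(234,388,628): 234+388 ≤ 628 → not valid
(237,320,492): 237+320 > 492 → valid
(17,225,246): 17+225 ≤ 246 → not valid
(110,167,257): 110+167 > 257 → valid
(131,190,240): 131+190 > 240 → valid
4 of the 7 triples form a triangle.

4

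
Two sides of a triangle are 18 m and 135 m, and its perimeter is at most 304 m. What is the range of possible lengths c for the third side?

Triangle inequality alone gives 117 < c < 153.
The perimeter condition gives c ≤ 304 − 18 − 135 = 151.
Intersecting the two: 117 < c ≤ 151.

117 < c ≤ 151 m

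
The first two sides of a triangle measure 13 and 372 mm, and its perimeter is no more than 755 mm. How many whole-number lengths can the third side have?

11

Triangle inequality: 359 < x < 385. Perimeter ≤ 755 gives x ≤ 755 − 13 − 372 = 370.
So 359 < x ≤ 370; integers 360 through 370: 11 values.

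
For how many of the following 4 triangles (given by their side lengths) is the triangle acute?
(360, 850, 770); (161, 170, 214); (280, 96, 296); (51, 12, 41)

1

(360,850,770): 360²+770² = 722500 = 850² → right
(161,170,214): 161²+170² = 54821 > 45796 = 214² → acute
(280,96,296): 96²+280² = 87616 = 296² → right
(51,12,41): 12²+41² = 1825 < 2601 = 51² → obtuse
1 of the 4 is acute.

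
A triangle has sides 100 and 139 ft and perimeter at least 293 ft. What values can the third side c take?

Triangle inequality alone gives 39 < c < 239.
The perimeter condition gives c ≥ 293 − 100 − 139 = 54.
Intersecting the two: 54 ≤ c < 239.

54 ≤ c < 239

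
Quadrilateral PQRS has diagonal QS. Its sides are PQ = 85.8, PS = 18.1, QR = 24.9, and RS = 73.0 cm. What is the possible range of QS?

From triangle PQS: |85.8 − 18.1| < QS < 85.8 + 18.1, i.e. 67.7 < QS < 103.9.
From triangle RQS: 48.1 < QS < 97.9.
Both must hold, so QS lies in the intersection.

67.7 < QS < 97.9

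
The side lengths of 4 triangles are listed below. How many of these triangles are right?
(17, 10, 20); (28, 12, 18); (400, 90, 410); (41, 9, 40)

2

(17,10,20): 10²+17² = 389 < 400 = 20² → obtuse
(28,12,18): 12²+18² = 468 < 784 = 28² → obtuse
(400,90,410): 90²+400² = 168100 = 410² → right
(41,9,40): 9²+40² = 1681 = 41² → right
2 of the 4 are right.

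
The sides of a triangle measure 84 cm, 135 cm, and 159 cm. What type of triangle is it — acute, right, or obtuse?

right

Compare the square of the longest side to the sum of squares of the other two: 84² + 135² = 25281 = 159².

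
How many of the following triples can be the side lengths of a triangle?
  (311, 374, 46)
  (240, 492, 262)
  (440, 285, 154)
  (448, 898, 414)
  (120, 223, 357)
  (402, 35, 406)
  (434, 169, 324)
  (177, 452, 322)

4

(46,311,374): 46+311 ≤ 374 → not valid
(240,262,492): 240+262 > 492 → valid
(154,285,440): 154+285 ≤ 440 → not valid
(414,448,898): 414+448 ≤ 898 → not valid
(120,223,357): 120+223 ≤ 357 → not valid
(35,402,406): 35+402 > 406 → valid
(169,324,434): 169+324 > 434 → valid
(177,322,452): 177+322 > 452 → valid
4 of the 8 triples form a triangle.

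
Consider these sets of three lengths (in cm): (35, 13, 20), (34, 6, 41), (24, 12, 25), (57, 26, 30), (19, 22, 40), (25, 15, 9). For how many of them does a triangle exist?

(13,20,35): 13+20 ≤ 35 → not valid
(6,34,41): 6+34 ≤ 41 → not valid
(12,24,25): 12+24 > 25 → valid
(26,30,57): 26+30 ≤ 57 → not valid
(19,22,40): 19+22 > 40 → valid
(9,15,25): 9+15 ≤ 25 → not valid
2 of the 6 triples form a triangle.

2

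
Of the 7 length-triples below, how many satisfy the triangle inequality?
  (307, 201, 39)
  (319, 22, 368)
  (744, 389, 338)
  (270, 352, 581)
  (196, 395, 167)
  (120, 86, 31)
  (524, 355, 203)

(39,201,307): 39+201 ≤ 307 → not valid
(22,319,368): 22+319 ≤ 368 → not valid
(338,389,744): 338+389 ≤ 744 → not valid
(270,352,581): 270+352 > 581 → valid
(167,196,395): 167+196 ≤ 395 → not valid
(31,86,120): 31+86 ≤ 120 → not valid
(203,355,524): 203+355 > 524 → valid
2 of the 7 triples form a triangle.

2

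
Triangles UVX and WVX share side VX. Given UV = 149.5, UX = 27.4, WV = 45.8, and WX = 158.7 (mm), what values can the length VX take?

From triangle UVX: |149.5 − 27.4| < VX < 149.5 + 27.4, i.e. 122.1 < VX < 176.9.
From triangle WVX: 112.9 < VX < 204.5.
Both must hold, so VX lies in the intersection.

122.1 < VX < 176.9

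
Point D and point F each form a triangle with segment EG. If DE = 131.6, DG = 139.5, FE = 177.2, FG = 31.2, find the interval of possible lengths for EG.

146.0 < EG < 208.4

From triangle DEG: |131.6 − 139.5| < EG < 131.6 + 139.5, i.e. 7.9 < EG < 271.1.
From triangle FEG: 146.0 < EG < 208.4.
Both must hold, so EG lies in the intersection.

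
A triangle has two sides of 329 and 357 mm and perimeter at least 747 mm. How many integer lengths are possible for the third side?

Triangle inequality: 28 < x < 686. Perimeter ≥ 747 gives x ≥ 747 − 329 − 357 = 61.
So 61 ≤ x < 686; integers 61 through 685: 625 values.

625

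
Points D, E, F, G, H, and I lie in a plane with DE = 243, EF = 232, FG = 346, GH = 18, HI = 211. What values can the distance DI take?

The maximum is all hops collinear in one direction: 243 + 232 + 346 + 18 + 211 = 1050.
The longest hop is 346; the others sum to 704. Since 346 ≤ 704, the path can fold back on itself completely, so the minimum distance is 0.

0 ≤ DI ≤ 1050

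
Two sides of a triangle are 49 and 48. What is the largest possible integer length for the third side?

96

The third side must be strictly less than 49 + 48 = 97.
The largest integer below 97 is 96.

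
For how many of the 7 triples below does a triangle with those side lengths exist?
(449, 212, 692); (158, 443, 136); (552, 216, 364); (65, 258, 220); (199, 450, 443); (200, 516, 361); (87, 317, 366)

(212,449,692): 212+449 ≤ 692 → not valid
(136,158,443): 136+158 ≤ 443 → not valid
(216,364,552): 216+364 > 552 → valid
(65,220,258): 65+220 > 258 → valid
(199,443,450): 199+443 > 450 → valid
(200,361,516): 200+361 > 516 → valid
(87,317,366): 87+317 > 366 → valid
5 of the 7 triples form a triangle.

5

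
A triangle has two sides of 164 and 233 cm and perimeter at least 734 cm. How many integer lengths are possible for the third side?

60

Triangle inequality: 69 < x < 397. Perimeter ≥ 734 gives x ≥ 734 − 164 − 233 = 337.
So 337 ≤ x < 397; integers 337 through 396: 60 values.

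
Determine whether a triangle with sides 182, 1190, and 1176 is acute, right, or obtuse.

Compare the square of the longest side to the sum of squares of the other two: 182² + 1176² = 1416100 = 1190².

right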